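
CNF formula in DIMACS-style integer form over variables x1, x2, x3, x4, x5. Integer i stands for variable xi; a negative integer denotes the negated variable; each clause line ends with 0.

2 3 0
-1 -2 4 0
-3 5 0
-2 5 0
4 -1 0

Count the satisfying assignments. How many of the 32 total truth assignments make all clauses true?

Split on x2, then x1.
  x2=1, x1=1: remaining (x3,x4,x5) ∈ {(0,1,1); (1,1,1)} — 2.
  x2=1, x1=0: remaining (x3,x4,x5) ∈ {(0,0,1); (0,1,1); (1,0,1); (1,1,1)} — 4.
  x2=0, x1=1: remaining (x3,x4,x5) ∈ {(1,1,1)} — 1.
  x2=0, x1=0: remaining (x3,x4,x5) ∈ {(1,0,1); (1,1,1)} — 2.
Total: 2 + 4 + 1 + 2 = 9.

9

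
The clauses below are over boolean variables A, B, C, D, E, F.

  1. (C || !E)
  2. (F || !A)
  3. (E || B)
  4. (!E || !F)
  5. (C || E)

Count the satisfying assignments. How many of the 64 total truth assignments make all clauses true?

Split on E, then C.
  E=1, C=1: remaining (A,B,D,F) ∈ {(0,0,0,0); (0,0,1,0); (0,1,0,0); (0,1,1,0)} — 4.
  E=1, C=0: a clause becomes empty — 0.
  E=0, C=1: D free; 3 ways for (A,B,F) × 2^1 = 6.
  E=0, C=0: a clause becomes empty — 0.
Total: 4 + 0 + 6 + 0 = 10.

10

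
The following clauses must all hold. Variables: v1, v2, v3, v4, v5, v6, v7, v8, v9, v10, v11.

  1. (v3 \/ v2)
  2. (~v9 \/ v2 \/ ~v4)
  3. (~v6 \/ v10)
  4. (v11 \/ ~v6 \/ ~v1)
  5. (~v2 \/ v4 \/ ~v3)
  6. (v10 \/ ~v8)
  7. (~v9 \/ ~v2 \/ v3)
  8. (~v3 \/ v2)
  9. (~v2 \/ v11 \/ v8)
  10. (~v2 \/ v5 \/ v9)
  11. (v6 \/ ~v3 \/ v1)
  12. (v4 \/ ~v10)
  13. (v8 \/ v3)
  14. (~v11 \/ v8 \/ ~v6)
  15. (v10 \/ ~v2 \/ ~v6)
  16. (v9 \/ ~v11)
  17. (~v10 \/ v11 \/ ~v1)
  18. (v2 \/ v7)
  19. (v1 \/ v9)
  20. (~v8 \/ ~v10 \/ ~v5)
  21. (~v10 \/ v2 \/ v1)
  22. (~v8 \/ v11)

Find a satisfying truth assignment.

v1=True, v2=True, v3=True, v4=True, v5=False, v6=True, v7=True, v8=True, v9=True, v10=True, v11=True

v7 occurs only positively in the remaining clauses — set v7 = True.
Try v1 = True.
Try v2 = True.
The remaining clauses are satisfied by v3 = True, v4 = True, v5 = False, v6 = True, v8 = True, v9 = True, v10 = True, v11 = True.
Every clause has at least one true literal under this assignment.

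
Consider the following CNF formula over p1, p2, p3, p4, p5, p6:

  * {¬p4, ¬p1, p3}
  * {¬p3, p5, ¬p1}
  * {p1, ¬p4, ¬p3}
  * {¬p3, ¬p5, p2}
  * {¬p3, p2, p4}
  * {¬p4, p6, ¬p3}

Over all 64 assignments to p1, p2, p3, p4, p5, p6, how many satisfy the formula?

31

Case analysis on p3 and p4:
  p3=T, p4=T: remaining (p1,p2,p5,p6) ∈ {(T,T,T,T)} — 1.
  p3=T, p4=F: p6 free; 3 ways for (p1,p2,p5) × 2^1 = 6.
  p3=F, p4=T: forces p1=F; p2, p5, p6 free → 2^3 = 8.
  p3=F, p4=F: p1, p2, p5, p6 free → 2^4 = 16.
Total: 1 + 6 + 8 + 16 = 31.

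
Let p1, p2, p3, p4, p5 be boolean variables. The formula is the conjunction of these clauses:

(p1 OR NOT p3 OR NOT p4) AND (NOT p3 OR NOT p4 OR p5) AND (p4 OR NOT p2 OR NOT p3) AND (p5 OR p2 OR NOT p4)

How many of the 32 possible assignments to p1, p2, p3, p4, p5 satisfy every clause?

20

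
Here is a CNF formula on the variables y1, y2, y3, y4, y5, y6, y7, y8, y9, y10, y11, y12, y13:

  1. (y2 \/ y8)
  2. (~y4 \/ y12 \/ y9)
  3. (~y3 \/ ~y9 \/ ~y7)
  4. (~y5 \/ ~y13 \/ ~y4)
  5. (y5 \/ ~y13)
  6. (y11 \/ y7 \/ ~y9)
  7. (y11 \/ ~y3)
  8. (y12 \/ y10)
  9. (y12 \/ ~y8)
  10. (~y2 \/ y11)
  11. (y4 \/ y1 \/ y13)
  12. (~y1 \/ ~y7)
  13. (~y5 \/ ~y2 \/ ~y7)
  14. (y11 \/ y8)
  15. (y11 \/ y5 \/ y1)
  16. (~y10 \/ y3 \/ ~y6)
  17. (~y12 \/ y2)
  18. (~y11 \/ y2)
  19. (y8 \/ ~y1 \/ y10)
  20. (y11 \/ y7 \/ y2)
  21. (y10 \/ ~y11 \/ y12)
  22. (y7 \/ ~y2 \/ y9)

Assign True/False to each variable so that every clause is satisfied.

y1 = True  y2 = True  y3 = False  y4 = False  y5 = True  y6 = False  y7 = False  y8 = True  y9 = True  y10 = True  y11 = True  y12 = True  y13 = False

Pure literal: y6 appears only negated; assign y6 = False.
Branch on y1: take y1 = True.
  then y7 is forced to False.
The remaining clauses are satisfied by y2 = True, y3 = False, y4 = False, y5 = True, y8 = True, y9 = True, y10 = True, y11 = True, y12 = True, y13 = False.
Every clause has at least one true literal under this assignment.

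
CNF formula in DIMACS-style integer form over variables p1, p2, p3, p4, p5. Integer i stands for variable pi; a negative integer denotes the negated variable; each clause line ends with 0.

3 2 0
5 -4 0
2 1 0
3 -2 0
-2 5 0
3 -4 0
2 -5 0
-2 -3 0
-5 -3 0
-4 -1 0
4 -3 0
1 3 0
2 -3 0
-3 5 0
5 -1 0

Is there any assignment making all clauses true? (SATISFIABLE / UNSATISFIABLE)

p3 = True:
  propagation gives p2=False; an empty clause results — contradiction.
p3 = False:
  propagation gives p2=True; an empty clause results — contradiction.
Every branch closes, so no satisfying assignment exists.

UNSATISFIABLE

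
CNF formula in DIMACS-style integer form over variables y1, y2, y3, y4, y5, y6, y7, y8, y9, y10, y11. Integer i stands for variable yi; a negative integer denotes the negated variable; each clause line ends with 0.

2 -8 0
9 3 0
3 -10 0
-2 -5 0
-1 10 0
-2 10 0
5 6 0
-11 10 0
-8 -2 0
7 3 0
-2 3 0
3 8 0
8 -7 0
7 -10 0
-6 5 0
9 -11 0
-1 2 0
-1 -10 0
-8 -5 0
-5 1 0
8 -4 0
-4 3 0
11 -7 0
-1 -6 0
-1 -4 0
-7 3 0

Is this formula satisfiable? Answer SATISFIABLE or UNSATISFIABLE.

UNSATISFIABLE

y3 = True:
  y1 = True:
    propagation gives y10=True; an empty clause results — contradiction.
  y1 = False:
    propagation gives y5=False, y6=True; an empty clause results — contradiction.
y3 = False:
  propagation gives y9=True, y10=False, y1=False, y2=False; an empty clause results — contradiction.
Every branch closes, so no satisfying assignment exists.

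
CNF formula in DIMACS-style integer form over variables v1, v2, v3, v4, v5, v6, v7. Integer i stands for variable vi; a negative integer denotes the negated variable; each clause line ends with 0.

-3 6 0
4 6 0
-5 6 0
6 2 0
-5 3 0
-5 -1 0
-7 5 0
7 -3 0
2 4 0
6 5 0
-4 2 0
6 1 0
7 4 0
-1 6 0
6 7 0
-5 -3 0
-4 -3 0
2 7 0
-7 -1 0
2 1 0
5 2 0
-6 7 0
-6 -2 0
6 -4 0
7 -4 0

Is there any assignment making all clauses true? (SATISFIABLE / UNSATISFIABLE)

UNSATISFIABLE

v6 = True:
  propagation gives v7=True, v5=True, v3=True; an empty clause results — contradiction.
v6 = False:
  propagation gives v3=False, v4=True; an empty clause results — contradiction.
Every branch closes, so no satisfying assignment exists.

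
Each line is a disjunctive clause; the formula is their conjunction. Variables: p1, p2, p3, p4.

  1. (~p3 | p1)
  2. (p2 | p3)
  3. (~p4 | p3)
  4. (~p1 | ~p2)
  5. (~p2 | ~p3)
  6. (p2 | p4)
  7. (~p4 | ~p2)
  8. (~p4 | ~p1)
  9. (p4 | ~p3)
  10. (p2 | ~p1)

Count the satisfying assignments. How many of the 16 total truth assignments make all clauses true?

1

The models are:
  p1=F p2=T p3=F p4=F
That's 1 in total.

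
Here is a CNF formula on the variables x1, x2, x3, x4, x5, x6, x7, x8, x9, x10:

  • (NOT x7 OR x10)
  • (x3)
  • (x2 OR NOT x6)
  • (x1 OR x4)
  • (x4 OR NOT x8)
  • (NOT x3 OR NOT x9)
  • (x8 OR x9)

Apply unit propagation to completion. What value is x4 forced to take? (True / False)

True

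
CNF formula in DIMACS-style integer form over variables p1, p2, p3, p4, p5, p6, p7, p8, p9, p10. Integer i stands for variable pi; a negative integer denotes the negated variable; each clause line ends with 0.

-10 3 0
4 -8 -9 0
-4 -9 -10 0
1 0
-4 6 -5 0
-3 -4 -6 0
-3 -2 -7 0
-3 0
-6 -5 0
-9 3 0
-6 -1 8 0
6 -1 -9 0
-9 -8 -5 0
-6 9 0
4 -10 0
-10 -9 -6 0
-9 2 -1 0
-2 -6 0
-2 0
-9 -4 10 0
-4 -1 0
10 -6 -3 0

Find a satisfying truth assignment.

p1 = T, p2 = F, p3 = F, p4 = F, p5 = F, p6 = F, p7 = T, p8 = F, p9 = F, p10 = F

Unit propagation: (p1) forces p1 = True.
(¬p3) is a unit clause, so p3 = False.
The clause (¬p10) is unit: p10 must be False.
The clause (¬p9) is unit: p9 must be False.
(¬p6) is a unit clause, so p6 = False.
(¬p2) is a unit clause, so p2 = False.
Unit propagation: (¬p4) forces p4 = False.
p5, p7, p8 are now unconstrained; take p5 = False, p7 = True, p8 = False.
Check each clause:
  1. (¬p10 ∨ p3) — ¬p10 is true.
  2. (¬p9 ∨ ¬p8 ∨ p4) — ¬p8 is true.
  3. (¬p4 ∨ ¬p9 ∨ ¬p10) — ¬p4 is true.
  4. (p1) — p1 is true.
  5. (¬p5 ∨ p6 ∨ ¬p4) — ¬p5 is true.
  6. (¬p6 ∨ ¬p3 ∨ ¬p4) — ¬p6 is true.
  7. (¬p3 ∨ ¬p2 ∨ ¬p7) — ¬p3 is true.
  8. (¬p3) — ¬p3 is true.
  9. (¬p5 ∨ ¬p6) — ¬p6 is true.
  10. (¬p9 ∨ p3) — ¬p9 is true.
  11. (¬p1 ∨ ¬p6 ∨ p8) — ¬p6 is true.
  12. (¬p9 ∨ ¬p1 ∨ p6) — ¬p9 is true.
  13. (¬p9 ∨ ¬p5 ∨ ¬p8) — ¬p8 is true.
  14. (p9 ∨ ¬p6) — ¬p6 is true.
  15. (¬p10 ∨ p4) — ¬p10 is true.
  16. (¬p6 ∨ ¬p9 ∨ ¬p10) — ¬p6 is true.
  17. (¬p9 ∨ ¬p1 ∨ p2) — ¬p9 is true.
  18. (¬p2 ∨ ¬p6) — ¬p6 is true.
  19. (¬p2) — ¬p2 is true.
  20. (¬p9 ∨ ¬p4 ∨ p10) — ¬p4 is true.
  21. (¬p4 ∨ ¬p1) — ¬p4 is true.
  22. (¬p6 ∨ p10 ∨ ¬p3) — ¬p6 is true.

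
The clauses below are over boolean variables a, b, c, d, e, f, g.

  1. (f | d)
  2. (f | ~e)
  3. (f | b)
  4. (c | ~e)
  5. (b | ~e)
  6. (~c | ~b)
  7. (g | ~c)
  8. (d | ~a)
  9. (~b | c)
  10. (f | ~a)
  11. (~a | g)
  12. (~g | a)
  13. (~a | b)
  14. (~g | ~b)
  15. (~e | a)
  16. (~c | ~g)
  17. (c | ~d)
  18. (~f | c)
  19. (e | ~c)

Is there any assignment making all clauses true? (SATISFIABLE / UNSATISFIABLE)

UNSATISFIABLE

c = True:
  propagation gives b=False, f=True, e=False; an empty clause results — contradiction.
c = False:
  propagation gives e=False, b=False, f=True; an empty clause results — contradiction.
Every branch closes, so no satisfying assignment exists.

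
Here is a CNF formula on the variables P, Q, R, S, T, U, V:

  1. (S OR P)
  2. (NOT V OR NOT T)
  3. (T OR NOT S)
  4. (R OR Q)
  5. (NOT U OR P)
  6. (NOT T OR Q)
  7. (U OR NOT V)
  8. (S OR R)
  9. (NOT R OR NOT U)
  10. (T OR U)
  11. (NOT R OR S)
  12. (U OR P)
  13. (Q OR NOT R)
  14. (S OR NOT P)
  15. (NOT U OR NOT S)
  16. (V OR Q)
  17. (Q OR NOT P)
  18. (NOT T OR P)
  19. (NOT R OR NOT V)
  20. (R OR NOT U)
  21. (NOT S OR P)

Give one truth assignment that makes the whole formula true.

P = True, Q = True, R = False, S = True, T = True, U = False, V = False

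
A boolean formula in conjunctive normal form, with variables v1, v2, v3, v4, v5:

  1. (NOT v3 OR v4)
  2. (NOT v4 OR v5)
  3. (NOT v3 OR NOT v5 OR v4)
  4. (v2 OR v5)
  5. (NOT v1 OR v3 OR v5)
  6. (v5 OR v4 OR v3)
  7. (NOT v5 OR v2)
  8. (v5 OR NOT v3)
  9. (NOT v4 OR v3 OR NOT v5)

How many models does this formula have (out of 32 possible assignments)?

Satisfying assignments:
  v1=0 v2=1 v3=0 v4=0 v5=1
  v1=0 v2=1 v3=1 v4=1 v5=1
  v1=1 v2=1 v3=0 v4=0 v5=1
  v1=1 v2=1 v3=1 v4=1 v5=1
Count: 4.

4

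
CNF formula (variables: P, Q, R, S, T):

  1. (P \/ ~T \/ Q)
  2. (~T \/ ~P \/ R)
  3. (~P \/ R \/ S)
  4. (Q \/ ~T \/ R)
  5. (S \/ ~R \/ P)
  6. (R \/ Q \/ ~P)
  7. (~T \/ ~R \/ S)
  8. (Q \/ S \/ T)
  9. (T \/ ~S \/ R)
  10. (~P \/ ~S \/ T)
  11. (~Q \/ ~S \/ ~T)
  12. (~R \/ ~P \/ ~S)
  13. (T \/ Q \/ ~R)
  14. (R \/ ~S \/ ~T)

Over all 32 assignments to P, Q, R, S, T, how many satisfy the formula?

4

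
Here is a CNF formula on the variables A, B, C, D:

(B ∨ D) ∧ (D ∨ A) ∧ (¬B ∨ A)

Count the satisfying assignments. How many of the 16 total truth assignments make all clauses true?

8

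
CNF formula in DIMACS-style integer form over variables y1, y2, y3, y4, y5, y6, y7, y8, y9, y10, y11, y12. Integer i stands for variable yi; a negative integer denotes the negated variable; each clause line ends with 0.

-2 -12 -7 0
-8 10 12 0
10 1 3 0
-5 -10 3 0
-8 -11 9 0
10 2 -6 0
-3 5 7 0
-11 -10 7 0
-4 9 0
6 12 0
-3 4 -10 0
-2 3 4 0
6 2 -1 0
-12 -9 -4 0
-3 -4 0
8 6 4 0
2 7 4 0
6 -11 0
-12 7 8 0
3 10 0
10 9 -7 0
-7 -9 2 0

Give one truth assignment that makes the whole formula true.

y1=F, y2=F, y3=F, y4=F, y5=F, y6=T, y7=T, y8=T, y9=F, y10=T, y11=F, y12=F

Check each clause:
  1. (!y2 || !y7 || !y12) — !y12 is true.
  2. (y10 || y12 || !y8) — y10 is true.
  3. (y3 || y1 || y10) — y10 is true.
  4. (!y10 || y3 || !y5) — !y5 is true.
  5. (!y11 || !y8 || y9) — !y11 is true.
  6. (y10 || y2 || !y6) — y10 is true.
  7. (y7 || y5 || !y3) — !y3 is true.
  8. (!y10 || !y11 || y7) — !y11 is true.
  9. (!y4 || y9) — !y4 is true.
  10. (y12 || y6) — y6 is true.
  11. (!y3 || y4 || !y10) — !y3 is true.
  12. (!y2 || y4 || y3) — !y2 is true.
  13. (!y1 || y2 || y6) — y6 is true.
  14. (!y9 || !y12 || !y4) — !y12 is true.
  15. (!y4 || !y3) — !y4 is true.
  16. (y6 || y4 || y8) — y8 is true.
  17. (y7 || y4 || y2) — y7 is true.
  18. (!y11 || y6) — !y11 is true.
  19. (y8 || y7 || !y12) — y8 is true.
  20. (y3 || y10) — y10 is true.
  21. (y10 || y9 || !y7) — y10 is true.
  22. (y2 || !y7 || !y9) — !y9 is true.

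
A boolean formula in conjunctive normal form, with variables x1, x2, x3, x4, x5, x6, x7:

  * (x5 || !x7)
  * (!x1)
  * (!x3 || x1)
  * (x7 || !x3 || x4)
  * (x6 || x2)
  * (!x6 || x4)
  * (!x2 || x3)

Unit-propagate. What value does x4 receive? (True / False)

Unit clause (!x1) sets x1 = False.
In (!x3 || x1), x1 is now false; !x3 must hold, so x3 = False.
In (!x2 || x3), x3 is now false; !x2 must hold, so x2 = False.
In (x2 || x6), x2 is now false; x6 must hold, so x6 = True.
From (!x6 || x4) and x6 = True: x4 = True.

True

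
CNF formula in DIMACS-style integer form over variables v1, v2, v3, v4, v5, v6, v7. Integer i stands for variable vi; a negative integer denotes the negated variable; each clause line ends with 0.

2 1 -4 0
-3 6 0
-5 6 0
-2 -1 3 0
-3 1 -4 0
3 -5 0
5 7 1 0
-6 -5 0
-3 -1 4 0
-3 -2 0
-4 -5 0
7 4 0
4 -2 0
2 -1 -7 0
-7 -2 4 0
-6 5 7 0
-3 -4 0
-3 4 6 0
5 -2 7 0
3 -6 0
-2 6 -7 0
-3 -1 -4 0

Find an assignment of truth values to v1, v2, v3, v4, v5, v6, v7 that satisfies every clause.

v1 = False, v2 = False, v3 = False, v4 = False, v5 = False, v6 = False, v7 = True

Try v1 = False.
Try v2 = False.
  then v4 is forced to False.
  then v7 is forced to True.
The remaining clauses are satisfied by v3 = False, v5 = False, v6 = False.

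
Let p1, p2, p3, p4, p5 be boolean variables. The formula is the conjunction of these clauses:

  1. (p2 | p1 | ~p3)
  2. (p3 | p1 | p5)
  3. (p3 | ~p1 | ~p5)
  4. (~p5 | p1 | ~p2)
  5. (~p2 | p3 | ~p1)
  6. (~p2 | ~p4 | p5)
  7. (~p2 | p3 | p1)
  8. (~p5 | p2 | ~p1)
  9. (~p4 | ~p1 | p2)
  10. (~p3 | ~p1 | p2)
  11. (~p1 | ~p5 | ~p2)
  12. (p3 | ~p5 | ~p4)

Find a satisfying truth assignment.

p1=T, p2=F, p3=F, p4=F, p5=F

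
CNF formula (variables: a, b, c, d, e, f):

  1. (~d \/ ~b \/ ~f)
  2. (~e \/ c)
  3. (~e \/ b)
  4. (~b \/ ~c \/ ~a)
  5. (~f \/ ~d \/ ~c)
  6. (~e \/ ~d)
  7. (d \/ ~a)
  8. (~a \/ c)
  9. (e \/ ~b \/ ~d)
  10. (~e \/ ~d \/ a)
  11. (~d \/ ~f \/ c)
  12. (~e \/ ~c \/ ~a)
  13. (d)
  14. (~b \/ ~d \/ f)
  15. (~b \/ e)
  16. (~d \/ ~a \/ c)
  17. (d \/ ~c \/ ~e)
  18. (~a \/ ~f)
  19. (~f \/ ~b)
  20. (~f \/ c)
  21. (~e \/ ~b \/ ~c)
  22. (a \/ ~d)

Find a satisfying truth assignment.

The clause (d) is unit: d must be True.
The clause (~e) is unit: e must be False.
Unit propagation: (~b) forces b = False.
The clause (a) is unit: a must be True.
(c) is a unit clause, so c = True.
(~f) is a unit clause, so f = False.

a=True, b=False, c=True, d=True, e=False, f=False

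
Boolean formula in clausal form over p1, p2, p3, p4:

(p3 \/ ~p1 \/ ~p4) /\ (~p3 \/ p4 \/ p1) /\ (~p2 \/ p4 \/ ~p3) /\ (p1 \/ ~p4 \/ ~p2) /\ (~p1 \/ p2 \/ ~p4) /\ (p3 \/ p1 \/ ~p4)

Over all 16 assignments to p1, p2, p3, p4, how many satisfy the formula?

7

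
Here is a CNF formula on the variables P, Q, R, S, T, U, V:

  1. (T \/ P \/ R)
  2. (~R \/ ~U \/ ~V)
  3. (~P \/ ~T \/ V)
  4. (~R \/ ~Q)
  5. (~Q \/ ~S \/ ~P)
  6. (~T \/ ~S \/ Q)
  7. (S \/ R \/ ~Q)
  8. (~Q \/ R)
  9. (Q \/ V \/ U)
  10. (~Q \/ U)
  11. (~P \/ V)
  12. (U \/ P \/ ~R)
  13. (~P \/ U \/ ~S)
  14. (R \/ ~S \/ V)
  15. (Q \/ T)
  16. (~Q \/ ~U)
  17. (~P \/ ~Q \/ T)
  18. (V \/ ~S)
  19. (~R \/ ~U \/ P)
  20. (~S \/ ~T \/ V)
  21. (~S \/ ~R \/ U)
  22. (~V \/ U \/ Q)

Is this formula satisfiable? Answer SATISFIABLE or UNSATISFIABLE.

Set P = False and propagate.
Set Q = False and propagate.
  then T is forced to True.
  then S is forced to False.
For the remaining variables, R = False, U = True, V = False works.
Every clause has at least one true literal under this assignment.
So P=F, Q=F, R=F, S=F, T=T, U=T, V=F is a satisfying assignment.

SATISFIABLE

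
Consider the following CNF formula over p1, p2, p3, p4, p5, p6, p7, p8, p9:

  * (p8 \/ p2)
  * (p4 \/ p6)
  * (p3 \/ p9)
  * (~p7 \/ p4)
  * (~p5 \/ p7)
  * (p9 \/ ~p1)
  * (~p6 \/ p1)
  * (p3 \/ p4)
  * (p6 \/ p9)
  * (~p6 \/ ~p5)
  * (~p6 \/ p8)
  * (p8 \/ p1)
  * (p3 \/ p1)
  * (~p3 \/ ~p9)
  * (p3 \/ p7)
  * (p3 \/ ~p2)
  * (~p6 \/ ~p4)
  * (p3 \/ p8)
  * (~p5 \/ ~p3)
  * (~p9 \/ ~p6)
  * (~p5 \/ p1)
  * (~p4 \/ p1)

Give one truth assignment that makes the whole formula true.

Pure literal: p5 appears only negated; assign p5 = False.
p8 occurs only positively in the remaining clauses — set p8 = True.
Set p1 = True and propagate.
  then p9 is forced to True.
  then p3 is forced to False.
  then p4 is forced to True.
  then p7 is forced to True.
  then p2 is forced to False.
  then p6 is forced to False.

p1=True  p2=False  p3=False  p4=True  p5=False  p6=False  p7=True  p8=True  p9=True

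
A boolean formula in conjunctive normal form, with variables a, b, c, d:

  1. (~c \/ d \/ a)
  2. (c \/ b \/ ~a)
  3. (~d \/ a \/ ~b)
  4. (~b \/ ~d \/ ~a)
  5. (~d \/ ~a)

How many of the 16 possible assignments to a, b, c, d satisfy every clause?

7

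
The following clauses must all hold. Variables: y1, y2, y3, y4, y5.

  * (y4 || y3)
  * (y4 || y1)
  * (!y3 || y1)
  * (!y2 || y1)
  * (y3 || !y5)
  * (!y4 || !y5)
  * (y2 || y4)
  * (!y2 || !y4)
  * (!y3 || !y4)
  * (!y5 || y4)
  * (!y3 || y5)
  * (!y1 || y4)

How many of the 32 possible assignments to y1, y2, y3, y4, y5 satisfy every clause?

Satisfying assignments:
  y1=0 y2=0 y3=0 y4=1 y5=0
  y1=1 y2=0 y3=0 y4=1 y5=0
That's 2 in total.

2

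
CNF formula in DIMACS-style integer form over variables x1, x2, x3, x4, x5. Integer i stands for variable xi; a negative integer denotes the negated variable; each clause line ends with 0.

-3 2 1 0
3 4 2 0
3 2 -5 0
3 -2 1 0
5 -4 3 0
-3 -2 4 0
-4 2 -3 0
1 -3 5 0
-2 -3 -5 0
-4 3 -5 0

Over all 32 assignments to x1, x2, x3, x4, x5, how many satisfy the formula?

Satisfying assignments:
  x1=1 x2=0 x3=1 x4=0 x5=0
  x1=1 x2=0 x3=1 x4=0 x5=1
  x1=1 x2=1 x3=0 x4=0 x5=0
  x1=1 x2=1 x3=0 x4=0 x5=1
  x1=1 x2=1 x3=1 x4=1 x5=0
Count: 5.

5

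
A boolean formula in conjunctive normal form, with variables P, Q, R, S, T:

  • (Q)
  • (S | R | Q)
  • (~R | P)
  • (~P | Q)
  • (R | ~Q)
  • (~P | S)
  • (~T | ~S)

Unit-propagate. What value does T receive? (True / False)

False

(Q) stands alone — Q = True.
In (~Q | R), ~Q is now false; R must hold, so R = True.
From (P | ~R) and R = True: P = True.
From (~P | S) and P = True: S = True.
(~S | ~T): since S = True, the clause reduces to (~T). T = False.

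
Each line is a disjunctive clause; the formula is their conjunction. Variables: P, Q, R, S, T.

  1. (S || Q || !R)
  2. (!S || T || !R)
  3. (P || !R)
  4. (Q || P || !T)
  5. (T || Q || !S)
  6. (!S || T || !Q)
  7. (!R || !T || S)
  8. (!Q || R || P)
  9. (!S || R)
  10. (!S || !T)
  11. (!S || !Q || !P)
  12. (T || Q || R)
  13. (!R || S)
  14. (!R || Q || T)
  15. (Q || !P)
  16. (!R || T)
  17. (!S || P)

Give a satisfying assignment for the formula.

P = 1, Q = 1, R = 0, S = 0, T = 0

Try P = True.
  then Q is forced to True.
  then S is forced to False.
  then R is forced to False.
T is now unconstrained; take T = False.
Every clause has at least one true literal under this assignment.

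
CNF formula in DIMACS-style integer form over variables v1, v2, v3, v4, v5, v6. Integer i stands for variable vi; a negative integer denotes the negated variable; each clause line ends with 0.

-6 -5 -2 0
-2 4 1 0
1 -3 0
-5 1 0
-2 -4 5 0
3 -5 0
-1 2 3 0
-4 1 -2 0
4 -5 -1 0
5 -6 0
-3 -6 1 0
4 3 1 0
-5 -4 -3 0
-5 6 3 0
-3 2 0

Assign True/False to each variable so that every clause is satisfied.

v1 = 1, v2 = 1, v3 = 1, v4 = 0, v5 = 0, v6 = 0

Branch on v1: take v1 = True.
Branch on v2: take v2 = True.
Try v3 = True.
For the remaining variables, v4 = False, v5 = False, v6 = False works.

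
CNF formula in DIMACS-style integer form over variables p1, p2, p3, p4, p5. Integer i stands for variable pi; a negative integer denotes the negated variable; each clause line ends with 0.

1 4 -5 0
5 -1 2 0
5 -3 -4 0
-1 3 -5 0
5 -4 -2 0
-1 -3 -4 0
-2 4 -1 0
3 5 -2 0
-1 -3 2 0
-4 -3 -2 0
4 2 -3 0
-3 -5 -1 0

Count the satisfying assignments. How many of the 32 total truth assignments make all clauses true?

6

Satisfying assignments:
  p1=F p2=F p3=F p4=F p5=F
  p1=F p2=F p3=F p4=T p5=F
  p1=F p2=F p3=F p4=T p5=T
  p1=F p2=F p3=T p4=T p5=T
  p1=F p2=T p3=F p4=T p5=T
  p1=F p2=T p3=T p4=F p5=F
Count: 6.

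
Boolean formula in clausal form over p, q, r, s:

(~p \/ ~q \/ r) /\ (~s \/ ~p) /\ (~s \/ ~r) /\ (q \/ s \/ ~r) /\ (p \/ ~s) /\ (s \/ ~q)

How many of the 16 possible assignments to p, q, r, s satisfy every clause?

2

The models are:
  p=0 q=0 r=0 s=0
  p=1 q=0 r=0 s=0
Count: 2.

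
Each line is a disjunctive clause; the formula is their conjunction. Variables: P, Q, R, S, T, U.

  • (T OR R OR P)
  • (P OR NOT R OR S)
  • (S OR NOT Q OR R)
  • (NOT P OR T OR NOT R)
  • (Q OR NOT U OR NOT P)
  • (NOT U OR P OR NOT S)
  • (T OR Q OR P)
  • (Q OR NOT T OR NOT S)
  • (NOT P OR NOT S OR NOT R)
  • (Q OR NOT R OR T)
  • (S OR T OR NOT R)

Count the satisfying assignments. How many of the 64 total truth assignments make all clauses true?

15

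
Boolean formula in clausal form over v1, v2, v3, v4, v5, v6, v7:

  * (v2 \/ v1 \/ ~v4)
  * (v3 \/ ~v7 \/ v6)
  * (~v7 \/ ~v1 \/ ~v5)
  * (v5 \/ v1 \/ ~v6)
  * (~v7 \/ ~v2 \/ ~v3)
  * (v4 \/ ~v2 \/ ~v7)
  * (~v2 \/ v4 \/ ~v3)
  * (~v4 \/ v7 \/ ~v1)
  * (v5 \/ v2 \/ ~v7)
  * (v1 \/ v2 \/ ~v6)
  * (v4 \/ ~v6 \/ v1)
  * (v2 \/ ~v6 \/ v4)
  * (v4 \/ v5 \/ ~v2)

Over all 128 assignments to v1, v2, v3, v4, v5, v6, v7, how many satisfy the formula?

20

Case analysis on v2 and v4:
  v2=1, v4=1: 8 of the 32 assignments to (v1,v3,v5,v6,v7) work.
  v2=1, v4=0: remaining (v1,v3,v5,v6,v7) ∈ {(0,0,1,0,0); (1,0,1,0,0); (1,0,1,1,0)} — 3.
  v2=0, v4=1: a clause becomes empty — 0.
  v2=0, v4=0: 9 of the 32 assignments to (v1,v3,v5,v6,v7) work.
Total: 8 + 3 + 0 + 9 = 20.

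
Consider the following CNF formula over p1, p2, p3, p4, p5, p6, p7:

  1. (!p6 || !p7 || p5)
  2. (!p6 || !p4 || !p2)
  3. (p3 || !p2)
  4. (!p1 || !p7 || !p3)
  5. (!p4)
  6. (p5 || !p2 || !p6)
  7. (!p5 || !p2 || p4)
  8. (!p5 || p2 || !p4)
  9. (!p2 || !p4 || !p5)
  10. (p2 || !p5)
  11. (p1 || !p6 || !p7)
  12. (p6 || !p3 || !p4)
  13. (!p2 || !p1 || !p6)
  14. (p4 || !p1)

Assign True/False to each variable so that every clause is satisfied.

p1=False, p2=False, p3=False, p4=False, p5=False, p6=False, p7=False

The clause (!p4) is unit: p4 must be False.
(!p1) is a unit clause, so p1 = False.
p6 occurs only negated in the remaining clauses — set p6 = False.
p7 occurs only negated in the remaining clauses — set p7 = False.
Branch on p2: take p2 = False.
  then p5 is forced to False.
p3 is now unconstrained; take p3 = False.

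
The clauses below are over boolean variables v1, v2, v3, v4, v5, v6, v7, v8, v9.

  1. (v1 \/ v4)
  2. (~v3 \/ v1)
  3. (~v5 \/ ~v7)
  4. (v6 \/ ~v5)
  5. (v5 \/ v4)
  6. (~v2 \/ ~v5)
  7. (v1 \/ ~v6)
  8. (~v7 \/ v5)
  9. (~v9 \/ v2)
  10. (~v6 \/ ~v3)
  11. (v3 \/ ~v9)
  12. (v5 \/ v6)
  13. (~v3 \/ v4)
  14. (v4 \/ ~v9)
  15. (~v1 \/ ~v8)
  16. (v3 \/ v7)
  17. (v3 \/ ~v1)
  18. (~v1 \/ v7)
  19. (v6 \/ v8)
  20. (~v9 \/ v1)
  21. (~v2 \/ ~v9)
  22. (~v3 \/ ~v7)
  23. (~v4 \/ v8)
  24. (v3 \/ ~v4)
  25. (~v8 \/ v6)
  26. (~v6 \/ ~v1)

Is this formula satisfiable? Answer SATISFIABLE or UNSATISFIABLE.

v1 = True:
  propagation gives v8=False, v3=True, v6=False; an empty clause results — contradiction.
v1 = False:
  propagation gives v4=True, v3=False; an empty clause results — contradiction.
Every branch closes, so no satisfying assignment exists.

UNSATISFIABLE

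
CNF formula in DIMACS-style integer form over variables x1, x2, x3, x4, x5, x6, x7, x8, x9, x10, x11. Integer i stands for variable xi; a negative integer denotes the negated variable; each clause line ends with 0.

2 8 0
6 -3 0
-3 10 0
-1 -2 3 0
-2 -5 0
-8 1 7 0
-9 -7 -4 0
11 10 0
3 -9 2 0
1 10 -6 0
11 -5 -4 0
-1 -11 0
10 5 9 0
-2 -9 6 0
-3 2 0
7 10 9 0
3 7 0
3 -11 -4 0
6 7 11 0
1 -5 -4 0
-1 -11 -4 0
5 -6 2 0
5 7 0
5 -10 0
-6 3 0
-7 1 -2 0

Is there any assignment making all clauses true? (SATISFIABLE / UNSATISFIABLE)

SATISFIABLE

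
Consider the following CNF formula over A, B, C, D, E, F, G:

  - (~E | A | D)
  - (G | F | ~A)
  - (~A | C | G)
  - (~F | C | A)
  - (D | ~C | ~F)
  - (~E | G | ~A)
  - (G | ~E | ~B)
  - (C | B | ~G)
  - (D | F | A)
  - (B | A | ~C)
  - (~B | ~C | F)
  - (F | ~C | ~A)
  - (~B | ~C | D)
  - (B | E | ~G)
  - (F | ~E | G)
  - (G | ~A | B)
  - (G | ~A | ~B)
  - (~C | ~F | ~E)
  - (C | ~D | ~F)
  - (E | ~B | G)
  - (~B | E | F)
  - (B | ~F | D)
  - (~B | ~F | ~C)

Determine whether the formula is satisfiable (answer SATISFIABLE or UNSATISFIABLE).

SATISFIABLE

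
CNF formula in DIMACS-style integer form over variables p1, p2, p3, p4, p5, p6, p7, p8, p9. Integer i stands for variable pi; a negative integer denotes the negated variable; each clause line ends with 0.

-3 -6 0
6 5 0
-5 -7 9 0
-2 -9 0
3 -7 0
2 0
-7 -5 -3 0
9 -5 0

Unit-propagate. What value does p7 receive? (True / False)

(p2) stands alone — p2 = True.
In (¬p9 ∨ ¬p2), ¬p2 is now false; ¬p9 must hold, so p9 = False.
In (p9 ∨ ¬p5), p9 is now false; ¬p5 must hold, so p5 = False.
(p5 ∨ p6) with p5 = False leaves only p6, so p6 = True.
(¬p6 ∨ ¬p3) with p6 = True leaves only ¬p3, so p3 = False.
(¬p7 ∨ p3): since p3 = False, the clause reduces to (¬p7). p7 = False.

False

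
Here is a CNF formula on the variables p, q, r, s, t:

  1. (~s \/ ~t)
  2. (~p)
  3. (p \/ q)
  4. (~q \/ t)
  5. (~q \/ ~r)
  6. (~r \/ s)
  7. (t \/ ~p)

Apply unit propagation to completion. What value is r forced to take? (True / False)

Unit clause (~p) sets p = False.
(q \/ p) with p = False leaves only q, so q = True.
From (~q \/ t) and q = True: t = True.
(~s \/ ~t) with t = True leaves only ~s, so s = False.
From (~q \/ ~r) and q = True: r = False.

False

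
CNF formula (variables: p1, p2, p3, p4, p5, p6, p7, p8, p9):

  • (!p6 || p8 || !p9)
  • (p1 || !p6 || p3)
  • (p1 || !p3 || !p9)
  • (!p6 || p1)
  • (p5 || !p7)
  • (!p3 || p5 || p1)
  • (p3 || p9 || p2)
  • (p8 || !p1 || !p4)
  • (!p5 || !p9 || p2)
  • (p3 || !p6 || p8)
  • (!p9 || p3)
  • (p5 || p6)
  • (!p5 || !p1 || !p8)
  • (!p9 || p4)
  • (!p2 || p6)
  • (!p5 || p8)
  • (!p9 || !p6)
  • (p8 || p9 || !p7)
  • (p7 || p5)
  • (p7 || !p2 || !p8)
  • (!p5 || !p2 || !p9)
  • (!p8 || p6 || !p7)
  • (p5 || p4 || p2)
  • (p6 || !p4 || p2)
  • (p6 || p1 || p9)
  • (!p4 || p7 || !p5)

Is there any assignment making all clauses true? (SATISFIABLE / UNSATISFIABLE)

UNSATISFIABLE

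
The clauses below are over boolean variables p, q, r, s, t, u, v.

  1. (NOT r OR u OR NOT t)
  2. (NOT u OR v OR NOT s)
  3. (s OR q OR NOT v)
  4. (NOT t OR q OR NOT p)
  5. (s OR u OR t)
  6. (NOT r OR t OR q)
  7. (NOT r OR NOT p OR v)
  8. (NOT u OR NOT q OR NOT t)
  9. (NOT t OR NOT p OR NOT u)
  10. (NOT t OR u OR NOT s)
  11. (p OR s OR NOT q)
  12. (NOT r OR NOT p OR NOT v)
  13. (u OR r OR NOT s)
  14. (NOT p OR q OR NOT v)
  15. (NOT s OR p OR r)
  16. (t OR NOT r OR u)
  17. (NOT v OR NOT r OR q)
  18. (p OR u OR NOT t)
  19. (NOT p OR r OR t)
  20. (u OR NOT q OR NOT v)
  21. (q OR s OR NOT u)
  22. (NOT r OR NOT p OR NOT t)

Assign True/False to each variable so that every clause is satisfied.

p=0, q=1, r=1, s=1, t=0, u=1, v=1

Check each clause:
  1. (NOT r OR NOT t OR u) — NOT t is true.
  2. (v OR NOT u OR NOT s) — v is true.
  3. (s OR NOT v OR q) — q is true.
  4. (NOT p OR NOT t OR q) — q is true.
  5. (t OR u OR s) — s is true.
  6. (NOT r OR q OR t) — q is true.
  7. (NOT p OR v OR NOT r) — NOT p is true.
  8. (NOT u OR NOT t OR NOT q) — NOT t is true.
  9. (NOT t OR NOT u OR NOT p) — NOT t is true.
  10. (NOT s OR NOT t OR u) — NOT t is true.
  11. (NOT q OR p OR s) — s is true.
  12. (NOT v OR NOT p OR NOT r) — NOT p is true.
  13. (r OR u OR NOT s) — r is true.
  14. (q OR NOT p OR NOT v) — q is true.
  15. (NOT s OR r OR p) — r is true.
  16. (NOT r OR u OR t) — u is true.
  17. (NOT v OR q OR NOT r) — q is true.
  18. (u OR NOT t OR p) — NOT t is true.
  19. (NOT p OR t OR r) — r is true.
  20. (u OR NOT q OR NOT v) — u is true.
  21. (q OR NOT u OR s) — q is true.
  22. (NOT t OR NOT p OR NOT r) — NOT t is true.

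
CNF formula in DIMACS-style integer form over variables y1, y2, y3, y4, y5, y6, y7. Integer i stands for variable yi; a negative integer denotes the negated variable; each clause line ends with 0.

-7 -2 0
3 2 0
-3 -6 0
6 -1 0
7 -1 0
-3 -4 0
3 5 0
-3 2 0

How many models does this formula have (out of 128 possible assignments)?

6

The models are:
  y1=0 y2=1 y3=0 y4=0 y5=1 y6=0 y7=0
  y1=0 y2=1 y3=0 y4=0 y5=1 y6=1 y7=0
  y1=0 y2=1 y3=0 y4=1 y5=1 y6=0 y7=0
  y1=0 y2=1 y3=0 y4=1 y5=1 y6=1 y7=0
  y1=0 y2=1 y3=1 y4=0 y5=0 y6=0 y7=0
  y1=0 y2=1 y3=1 y4=0 y5=1 y6=0 y7=0
That's 6 in total.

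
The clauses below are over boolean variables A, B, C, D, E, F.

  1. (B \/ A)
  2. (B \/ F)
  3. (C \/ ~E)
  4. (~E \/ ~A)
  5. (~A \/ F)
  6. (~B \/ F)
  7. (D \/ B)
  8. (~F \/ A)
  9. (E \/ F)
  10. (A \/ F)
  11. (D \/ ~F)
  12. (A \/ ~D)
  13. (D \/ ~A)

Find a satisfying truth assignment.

Set A = True and propagate.
  then E is forced to False.
  then F is forced to True.
  then D is forced to True.
B, C are now unconstrained; take B = False, C = False.
Check each clause:
  1. (B \/ A) — A is true.
  2. (F \/ B) — F is true.
  3. (C \/ ~E) — ~E is true.
  4. (~E \/ ~A) — ~E is true.
  5. (F \/ ~A) — F is true.
  6. (F \/ ~B) — ~B is true.
  7. (D \/ B) — D is true.
  8. (A \/ ~F) — A is true.
  9. (F \/ E) — F is true.
  10. (A \/ F) — A is true.
  11. (D \/ ~F) — D is true.
  12. (A \/ ~D) — A is true.
  13. (D \/ ~A) — D is true.

A=1, B=0, C=0, D=1, E=0, F=1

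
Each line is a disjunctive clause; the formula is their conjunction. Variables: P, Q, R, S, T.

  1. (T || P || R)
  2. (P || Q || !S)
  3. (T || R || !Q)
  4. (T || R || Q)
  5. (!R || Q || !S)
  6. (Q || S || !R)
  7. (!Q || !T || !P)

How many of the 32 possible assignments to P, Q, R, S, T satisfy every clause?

11

Split on Q, then R.
  Q=T, R=T: S free; 3 ways for (P,T) × 2^1 = 6.
  Q=T, R=F: remaining (P,S,T) ∈ {(F,F,T); (F,T,T)} — 2.
  Q=F, R=T: a clause becomes empty — 0.
  Q=F, R=F: remaining (P,S,T) ∈ {(F,F,T); (T,F,T); (T,T,T)} — 3.
Total: 6 + 2 + 0 + 3 = 11.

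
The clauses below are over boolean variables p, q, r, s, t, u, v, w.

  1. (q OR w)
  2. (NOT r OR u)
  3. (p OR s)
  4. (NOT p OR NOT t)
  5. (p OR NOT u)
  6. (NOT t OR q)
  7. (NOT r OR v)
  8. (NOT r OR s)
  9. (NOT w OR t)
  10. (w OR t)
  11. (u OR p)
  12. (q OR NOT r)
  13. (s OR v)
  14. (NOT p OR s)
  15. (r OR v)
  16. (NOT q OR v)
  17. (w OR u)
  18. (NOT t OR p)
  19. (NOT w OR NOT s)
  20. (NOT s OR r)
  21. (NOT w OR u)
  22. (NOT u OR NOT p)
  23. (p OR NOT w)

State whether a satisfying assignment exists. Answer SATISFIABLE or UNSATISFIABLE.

UNSATISFIABLE

p = True:
  propagation gives t=False, w=False; an empty clause results — contradiction.
p = False:
  propagation gives s=True, u=False; an empty clause results — contradiction.
Every branch closes, so no satisfying assignment exists.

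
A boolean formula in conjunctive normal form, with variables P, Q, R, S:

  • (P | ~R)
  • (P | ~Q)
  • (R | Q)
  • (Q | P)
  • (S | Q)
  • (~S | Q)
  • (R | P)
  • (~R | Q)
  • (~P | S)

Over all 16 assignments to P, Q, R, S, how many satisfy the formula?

2

Satisfying assignments:
  P=T Q=T R=F S=T
  P=T Q=T R=T S=T
That's 2 in total.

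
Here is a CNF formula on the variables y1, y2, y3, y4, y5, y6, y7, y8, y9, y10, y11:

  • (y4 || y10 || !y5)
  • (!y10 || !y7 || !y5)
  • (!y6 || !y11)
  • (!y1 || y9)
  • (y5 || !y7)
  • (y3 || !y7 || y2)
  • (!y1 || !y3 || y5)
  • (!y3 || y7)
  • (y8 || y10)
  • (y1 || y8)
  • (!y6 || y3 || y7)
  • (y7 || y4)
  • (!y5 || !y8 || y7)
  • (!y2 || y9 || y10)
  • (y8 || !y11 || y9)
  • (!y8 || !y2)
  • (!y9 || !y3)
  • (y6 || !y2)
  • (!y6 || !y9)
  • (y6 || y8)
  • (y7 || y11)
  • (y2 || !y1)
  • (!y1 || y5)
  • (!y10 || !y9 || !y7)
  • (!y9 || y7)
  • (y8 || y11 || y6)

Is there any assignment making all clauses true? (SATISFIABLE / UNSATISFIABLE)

SATISFIABLE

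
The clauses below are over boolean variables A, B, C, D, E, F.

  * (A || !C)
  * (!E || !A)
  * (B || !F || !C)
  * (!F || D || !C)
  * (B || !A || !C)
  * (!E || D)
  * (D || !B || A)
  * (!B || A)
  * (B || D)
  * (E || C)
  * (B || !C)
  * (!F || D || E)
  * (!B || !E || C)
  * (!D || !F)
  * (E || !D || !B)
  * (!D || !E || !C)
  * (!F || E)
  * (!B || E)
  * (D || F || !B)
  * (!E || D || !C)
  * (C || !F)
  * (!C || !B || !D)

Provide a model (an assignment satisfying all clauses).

A = F  B = F  C = F  D = T  E = T  F = F

Check each clause:
  1. (A || !C) — !C is true.
  2. (!A || !E) — !A is true.
  3. (!F || B || !C) — !F is true.
  4. (!C || D || !F) — !F is true.
  5. (!C || B || !A) — !C is true.
  6. (!E || D) — D is true.
  7. (D || A || !B) — D is true.
  8. (!B || A) — !B is true.
  9. (D || B) — D is true.
  10. (E || C) — E is true.
  11. (B || !C) — !C is true.
  12. (E || D || !F) — !F is true.
  13. (C || !E || !B) — !B is true.
  14. (!F || !D) — !F is true.
  15. (!D || !B || E) — E is true.
  16. (!C || !D || !E) — !C is true.
  17. (E || !F) — !F is true.
  18. (E || !B) — E is true.
  19. (D || !B || F) — D is true.
  20. (!E || D || !C) — D is true.
  21. (C || !F) — !F is true.
  22. (!C || !B || !D) — !C is true.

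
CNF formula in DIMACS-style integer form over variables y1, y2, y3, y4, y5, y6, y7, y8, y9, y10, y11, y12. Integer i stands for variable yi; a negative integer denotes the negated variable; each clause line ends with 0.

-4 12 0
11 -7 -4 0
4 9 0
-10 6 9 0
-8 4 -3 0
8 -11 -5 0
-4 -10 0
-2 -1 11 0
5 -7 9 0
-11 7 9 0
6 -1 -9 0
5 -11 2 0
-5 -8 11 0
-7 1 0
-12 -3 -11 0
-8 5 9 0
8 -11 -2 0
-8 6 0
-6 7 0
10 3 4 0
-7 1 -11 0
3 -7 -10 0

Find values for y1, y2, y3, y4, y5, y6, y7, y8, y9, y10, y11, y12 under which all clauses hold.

Branch on y1: take y1 = False.
  then y7 is forced to False.
  then y6 is forced to False.
  then y8 is forced to False.
For the remaining variables, y2 = False, y3 = False, y4 = True, y5 = False, y9 = False, y10 = False, y11 = False, y12 = True works.

y1=F, y2=F, y3=F, y4=T, y5=F, y6=F, y7=F, y8=F, y9=F, y10=F, y11=F, y12=T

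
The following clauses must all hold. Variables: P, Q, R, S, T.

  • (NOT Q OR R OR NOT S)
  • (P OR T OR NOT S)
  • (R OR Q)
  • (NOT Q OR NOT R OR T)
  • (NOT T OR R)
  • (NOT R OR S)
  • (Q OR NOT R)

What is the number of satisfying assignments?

The models are:
  P=F Q=T R=F S=F T=F
  P=F Q=T R=T S=T T=T
  P=T Q=T R=F S=F T=F
  P=T Q=T R=T S=T T=T
That's 4 in total.

4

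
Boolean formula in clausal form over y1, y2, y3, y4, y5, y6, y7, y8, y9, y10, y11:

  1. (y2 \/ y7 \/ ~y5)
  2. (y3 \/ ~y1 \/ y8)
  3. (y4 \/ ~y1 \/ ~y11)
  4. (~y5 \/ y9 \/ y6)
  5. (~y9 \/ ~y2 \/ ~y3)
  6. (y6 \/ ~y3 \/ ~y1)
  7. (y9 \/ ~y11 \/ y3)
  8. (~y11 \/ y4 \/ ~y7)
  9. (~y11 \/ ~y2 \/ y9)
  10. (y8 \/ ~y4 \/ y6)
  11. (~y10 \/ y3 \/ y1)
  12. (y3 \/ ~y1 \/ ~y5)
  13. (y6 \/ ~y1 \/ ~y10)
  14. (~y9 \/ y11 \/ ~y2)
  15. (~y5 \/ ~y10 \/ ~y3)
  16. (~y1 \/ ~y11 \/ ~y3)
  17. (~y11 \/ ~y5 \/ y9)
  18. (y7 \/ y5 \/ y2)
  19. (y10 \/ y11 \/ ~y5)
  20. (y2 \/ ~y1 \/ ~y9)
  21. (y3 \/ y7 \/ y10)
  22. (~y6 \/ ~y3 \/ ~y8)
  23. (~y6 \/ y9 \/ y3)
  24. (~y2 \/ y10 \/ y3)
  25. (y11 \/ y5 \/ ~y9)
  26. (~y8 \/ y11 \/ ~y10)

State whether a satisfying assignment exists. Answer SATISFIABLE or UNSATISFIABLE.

Branch on y1: take y1 = False.
For the remaining variables, y2 = False, y3 = False, y4 = True, y5 = False, y6 = False, y7 = True, y8 = True, y9 = True, y10 = False, y11 = True works.
Every clause has at least one true literal under this assignment.
So y1=False, y2=False, y3=False, y4=True, y5=False, y6=False, y7=True, y8=True, y9=True, y10=False, y11=True is a satisfying assignment.

SATISFIABLE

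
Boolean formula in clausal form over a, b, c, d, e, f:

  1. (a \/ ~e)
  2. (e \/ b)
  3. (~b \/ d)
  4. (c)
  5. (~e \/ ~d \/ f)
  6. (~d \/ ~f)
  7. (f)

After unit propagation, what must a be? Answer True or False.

(c) stands alone — c = True.
(f) stands alone — f = True.
(~d \/ ~f): since f = True, the clause reduces to (~d). d = False.
(d \/ ~b) with d = False leaves only ~b, so b = False.
In (b \/ e), b is now false; e must hold, so e = True.
In (~e \/ a), ~e is now false; a must hold, so a = True.

True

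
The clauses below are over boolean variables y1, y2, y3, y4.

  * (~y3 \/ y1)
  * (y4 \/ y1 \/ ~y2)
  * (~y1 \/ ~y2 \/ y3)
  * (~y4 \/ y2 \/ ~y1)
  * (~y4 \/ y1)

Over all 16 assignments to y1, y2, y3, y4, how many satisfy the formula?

The models are:
  y1=F y2=F y3=F y4=F
  y1=T y2=F y3=F y4=F
  y1=T y2=F y3=T y4=F
  y1=T y2=T y3=T y4=F
  y1=T y2=T y3=T y4=T
That's 5 in total.

5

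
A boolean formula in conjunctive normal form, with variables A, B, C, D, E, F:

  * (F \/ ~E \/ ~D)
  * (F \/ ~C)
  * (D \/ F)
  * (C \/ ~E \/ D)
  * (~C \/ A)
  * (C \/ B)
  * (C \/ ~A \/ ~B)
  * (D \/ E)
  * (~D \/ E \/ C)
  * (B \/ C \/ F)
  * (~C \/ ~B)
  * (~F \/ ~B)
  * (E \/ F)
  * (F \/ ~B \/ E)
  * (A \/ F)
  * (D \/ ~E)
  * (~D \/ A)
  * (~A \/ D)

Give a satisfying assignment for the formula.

Try A = True.
  then D is forced to True.
For the remaining variables, B = False, C = True, E = False, F = True works.
Check each clause:
  1. (~D \/ ~E \/ F) — ~E is true.
  2. (F \/ ~C) — F is true.
  3. (F \/ D) — D is true.
  4. (~E \/ C \/ D) — C is true.
  5. (A \/ ~C) — A is true.
  6. (B \/ C) — C is true.
  7. (~B \/ C \/ ~A) — C is true.
  8. (D \/ E) — D is true.
  9. (E \/ C \/ ~D) — C is true.
  10. (B \/ C \/ F) — C is true.
  11. (~C \/ ~B) — ~B is true.
  12. (~F \/ ~B) — ~B is true.
  13. (E \/ F) — F is true.
  14. (E \/ ~B \/ F) — F is true.
  15. (A \/ F) — A is true.
  16. (D \/ ~E) — ~E is true.
  17. (A \/ ~D) — A is true.
  18. (D \/ ~A) — D is true.

A=1, B=0, C=1, D=1, E=0, F=1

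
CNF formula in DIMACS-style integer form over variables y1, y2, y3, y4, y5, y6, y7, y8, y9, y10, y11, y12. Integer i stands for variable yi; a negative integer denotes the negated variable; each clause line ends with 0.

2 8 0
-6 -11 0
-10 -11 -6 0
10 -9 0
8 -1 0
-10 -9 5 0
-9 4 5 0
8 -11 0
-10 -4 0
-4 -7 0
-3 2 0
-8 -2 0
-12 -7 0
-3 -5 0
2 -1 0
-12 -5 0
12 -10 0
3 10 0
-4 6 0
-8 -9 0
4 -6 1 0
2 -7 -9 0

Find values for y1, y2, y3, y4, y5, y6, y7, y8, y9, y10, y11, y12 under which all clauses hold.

y7 occurs only negated in the remaining clauses — set y7 = False.
Pure literal: y9 appears only negated; assign y9 = False.
Set y1 = False and propagate.
Try y2 = False.
  then y8 is forced to True.
  then y3 is forced to False.
  then y10 is forced to True.
  then y4 is forced to False.
  then y12 is forced to True.
  then y5 is forced to False.
  then y6 is forced to False.
y11 is now unconstrained; take y11 = True.
Check each clause:
  1. {y8, y2} — y8 is true.
  2. {¬y6, ¬y11} — ¬y6 is true.
  3. {¬y11, ¬y10, ¬y6} — ¬y6 is true.
  4. {¬y9, y10} — y10 is true.
  5. {¬y1, y8} — y8 is true.
  6. {¬y10, y5, ¬y9} — ¬y9 is true.
  7. {y4, y5, ¬y9} — ¬y9 is true.
  8. {y8, ¬y11} — y8 is true.
  9. {¬y4, ¬y10} — ¬y4 is true.
  10. {¬y4, ¬y7} — ¬y7 is true.
  11. {¬y3, y2} — ¬y3 is true.
  12. {¬y8, ¬y2} — ¬y2 is true.
  13. {¬y12, ¬y7} — ¬y7 is true.
  14. {¬y5, ¬y3} — ¬y5 is true.
  15. {y2, ¬y1} — ¬y1 is true.
  16. {¬y5, ¬y12} — ¬y5 is true.
  17. {¬y10, y12} — y12 is true.
  18. {y10, y3} — y10 is true.
  19. {y6, ¬y4} — ¬y4 is true.
  20. {¬y8, ¬y9} — ¬y9 is true.
  21. {y4, ¬y6, y1} — ¬y6 is true.
  22. {y2, ¬y7, ¬y9} — ¬y7 is true.

y1=F  y2=F  y3=F  y4=F  y5=F  y6=F  y7=F  y8=T  y9=F  y10=T  y11=T  y12=T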